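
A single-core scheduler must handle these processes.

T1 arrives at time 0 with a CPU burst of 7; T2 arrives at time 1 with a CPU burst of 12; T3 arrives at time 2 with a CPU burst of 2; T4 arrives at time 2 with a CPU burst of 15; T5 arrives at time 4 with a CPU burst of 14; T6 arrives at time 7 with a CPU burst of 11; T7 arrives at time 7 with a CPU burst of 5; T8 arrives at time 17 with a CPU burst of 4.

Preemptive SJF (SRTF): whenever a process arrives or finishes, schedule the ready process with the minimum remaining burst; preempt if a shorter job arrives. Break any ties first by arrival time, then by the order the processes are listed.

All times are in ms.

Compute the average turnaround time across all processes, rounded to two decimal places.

25.38

Gantt: | T1 0-2 | T3 2-4 | T1 4-9 | T7 9-14 | T6 14-17 | T8 17-21 | T6 21-29 | T2 29-41 | T5 41-55 | T4 55-70 |
Completion: T1=9  T2=41  T3=4  T4=70  T5=55  T6=29  T7=14  T8=21
Turnaround (C−A): T1=9  T2=40  T3=2  T4=68  T5=51  T6=22  T7=7  T8=4
Turnaround times: T1=9, T2=40, T3=2, T4=68, T5=51, T6=22, T7=7, T8=4
Average turnaround = (9+40+2+68+51+22+7+4) / 8 = 203/8 = 25.38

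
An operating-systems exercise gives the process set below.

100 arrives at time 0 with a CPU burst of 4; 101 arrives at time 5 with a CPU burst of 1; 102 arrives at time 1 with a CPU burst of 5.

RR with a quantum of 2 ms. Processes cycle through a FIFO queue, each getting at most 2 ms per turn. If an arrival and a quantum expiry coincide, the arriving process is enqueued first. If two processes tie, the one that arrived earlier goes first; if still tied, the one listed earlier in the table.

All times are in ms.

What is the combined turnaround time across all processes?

Gantt: | 100 0-2 | 102 2-4 | 100 4-6 | 102 6-8 | 101 8-9 | 102 9-10 |
Completion: 100=6  101=9  102=10
Turnaround (C−A): 100=6  101=4  102=9
Turnaround = completion − arrival: 100=6, 101=4, 102=9
Total turnaround = 6 + 4 + 9 = 19

19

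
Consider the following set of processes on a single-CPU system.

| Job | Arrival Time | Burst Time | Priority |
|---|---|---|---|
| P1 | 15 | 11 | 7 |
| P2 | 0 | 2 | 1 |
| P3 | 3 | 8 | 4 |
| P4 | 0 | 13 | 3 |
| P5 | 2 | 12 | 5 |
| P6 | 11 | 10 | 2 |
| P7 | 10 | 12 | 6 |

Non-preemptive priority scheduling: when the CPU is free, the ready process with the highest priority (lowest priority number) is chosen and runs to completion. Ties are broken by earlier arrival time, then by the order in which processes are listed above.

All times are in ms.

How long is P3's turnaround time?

Schedule: | P2 0-2 | P4 2-15 | P6 15-25 | P3 25-33 | P5 33-45 | P7 45-57 | P1 57-68 |
Completion: P1=68  P2=2  P3=33  P4=15  P5=45  P6=25  P7=57
Turnaround(P3) = completion − arrival = 33 − 3 = 30

30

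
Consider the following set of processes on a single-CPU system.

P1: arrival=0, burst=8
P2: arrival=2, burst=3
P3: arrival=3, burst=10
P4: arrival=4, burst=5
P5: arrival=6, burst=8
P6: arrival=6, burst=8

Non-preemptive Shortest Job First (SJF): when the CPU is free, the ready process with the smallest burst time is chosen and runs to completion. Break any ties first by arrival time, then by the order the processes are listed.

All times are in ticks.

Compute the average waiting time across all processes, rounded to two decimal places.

Schedule: | P1 0-8 | P2 8-11 | P4 11-16 | P5 16-24 | P6 24-32 | P3 32-42 |
Completion: P1=8  P2=11  P3=42  P4=16  P5=24  P6=32
Turnaround (C−A): P1=8  P2=9  P3=39  P4=12  P5=18  P6=26
Waiting times: P1=0, P2=6, P3=29, P4=7, P5=10, P6=18
Average waiting = (0+6+29+7+10+18) / 6 = 70/6 = 11.67

11.67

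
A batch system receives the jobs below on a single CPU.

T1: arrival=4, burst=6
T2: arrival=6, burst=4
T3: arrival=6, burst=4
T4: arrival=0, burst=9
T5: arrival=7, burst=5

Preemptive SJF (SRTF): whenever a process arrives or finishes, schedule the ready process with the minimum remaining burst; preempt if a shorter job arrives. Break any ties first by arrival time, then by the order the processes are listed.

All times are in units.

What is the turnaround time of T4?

9

Gantt: | T4 0-9 | T2 9-13 | T3 13-17 | T5 17-22 | T1 22-28 |
Completion: T1=28  T2=13  T3=17  T4=9  T5=22
Turnaround (C−A): T1=24  T2=7  T3=11  T4=9  T5=15
Turnaround(T4) = completion − arrival = 9 − 0 = 9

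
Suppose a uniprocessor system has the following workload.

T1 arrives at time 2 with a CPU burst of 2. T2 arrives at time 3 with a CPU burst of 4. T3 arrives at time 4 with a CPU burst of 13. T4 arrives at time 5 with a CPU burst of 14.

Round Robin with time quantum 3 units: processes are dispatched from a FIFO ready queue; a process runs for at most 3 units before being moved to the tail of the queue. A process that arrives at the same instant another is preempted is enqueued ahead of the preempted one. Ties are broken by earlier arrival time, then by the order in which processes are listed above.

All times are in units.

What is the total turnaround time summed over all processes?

72

Timeline: | idle 0-2 | T1 2-4 | T2 4-7 | T3 7-10 | T4 10-13 | T2 13-14 | T3 14-17 | T4 17-20 | T3 20-23 | T4 23-26 | T3 26-29 | T4 29-32 | T3 32-33 | T4 33-35 |
Completion: T1=4  T2=14  T3=33  T4=35
Turnaround (C−A): T1=2  T2=11  T3=29  T4=30
Turnaround = completion − arrival: T1=2, T2=11, T3=29, T4=30
Total turnaround = 2 + 11 + 29 + 30 = 72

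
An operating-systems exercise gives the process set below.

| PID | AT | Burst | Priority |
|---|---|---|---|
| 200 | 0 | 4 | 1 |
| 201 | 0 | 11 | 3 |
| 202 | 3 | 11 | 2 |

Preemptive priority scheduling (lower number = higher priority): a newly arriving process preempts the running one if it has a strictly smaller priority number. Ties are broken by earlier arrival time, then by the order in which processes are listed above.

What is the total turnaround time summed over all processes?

Gantt: | 200 0-4 | 202 4-15 | 201 15-26 |
Completion: 200=4  201=26  202=15
Turnaround (C−A): 200=4  201=26  202=12
Turnaround = completion − arrival: 200=4, 201=26, 202=12
Total turnaround = 4 + 26 + 12 = 42

42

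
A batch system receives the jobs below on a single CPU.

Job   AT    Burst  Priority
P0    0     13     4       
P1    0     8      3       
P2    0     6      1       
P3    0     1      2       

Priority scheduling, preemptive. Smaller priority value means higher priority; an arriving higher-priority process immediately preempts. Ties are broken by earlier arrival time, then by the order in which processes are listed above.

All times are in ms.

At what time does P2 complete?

6

Schedule: | P2 0-6 | P3 6-7 | P1 7-15 | P0 15-28 |
Completion: P0=28  P1=15  P2=6  P3=7
Turnaround (C−A): P0=28  P1=15  P2=6  P3=7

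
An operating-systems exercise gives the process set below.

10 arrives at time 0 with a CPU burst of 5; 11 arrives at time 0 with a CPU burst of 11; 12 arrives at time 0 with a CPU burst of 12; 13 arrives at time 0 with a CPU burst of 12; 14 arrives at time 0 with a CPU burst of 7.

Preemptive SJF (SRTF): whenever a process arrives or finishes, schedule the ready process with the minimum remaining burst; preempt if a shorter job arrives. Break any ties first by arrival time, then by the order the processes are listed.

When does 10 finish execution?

5

Gantt: | 10 0-5 | 14 5-12 | 11 12-23 | 12 23-35 | 13 35-47 |
Completion: 10=5  11=23  12=35  13=47  14=12
Turnaround (C−A): 10=5  11=23  12=35  13=47  14=12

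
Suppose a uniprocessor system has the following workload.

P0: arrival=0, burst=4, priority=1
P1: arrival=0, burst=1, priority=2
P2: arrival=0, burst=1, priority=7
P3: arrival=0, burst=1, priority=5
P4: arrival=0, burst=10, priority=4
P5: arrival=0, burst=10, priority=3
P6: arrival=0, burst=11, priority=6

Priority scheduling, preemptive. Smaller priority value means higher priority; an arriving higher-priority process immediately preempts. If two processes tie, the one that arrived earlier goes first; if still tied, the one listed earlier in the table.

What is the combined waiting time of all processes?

112

Schedule: | P0 0-4 | P1 4-5 | P5 5-15 | P4 15-25 | P3 25-26 | P6 26-37 | P2 37-38 |
Completion: P0=4  P1=5  P2=38  P3=26  P4=25  P5=15  P6=37
Waiting = turnaround − burst: P0=0, P1=4, P2=37, P3=25, P4=15, P5=5, P6=26
Total waiting = 0 + 4 + 37 + 25 + 15 + 5 + 26 = 112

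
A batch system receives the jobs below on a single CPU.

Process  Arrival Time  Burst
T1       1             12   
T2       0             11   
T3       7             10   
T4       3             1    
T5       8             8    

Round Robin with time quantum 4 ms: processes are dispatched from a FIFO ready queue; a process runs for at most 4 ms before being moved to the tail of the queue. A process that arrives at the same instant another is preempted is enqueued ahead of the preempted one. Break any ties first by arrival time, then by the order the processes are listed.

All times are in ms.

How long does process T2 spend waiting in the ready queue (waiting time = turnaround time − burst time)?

Schedule: | T2 0-4 | T1 4-8 | T4 8-9 | T2 9-13 | T3 13-17 | T5 17-21 | T1 21-25 | T2 25-28 | T3 28-32 | T5 32-36 | T1 36-40 | T3 40-42 |
Completion: T1=40  T2=28  T3=42  T4=9  T5=36
Turnaround (C−A): T1=39  T2=28  T3=35  T4=6  T5=28
Waiting(T2) = turnaround − burst = 28 − 11 = 17

17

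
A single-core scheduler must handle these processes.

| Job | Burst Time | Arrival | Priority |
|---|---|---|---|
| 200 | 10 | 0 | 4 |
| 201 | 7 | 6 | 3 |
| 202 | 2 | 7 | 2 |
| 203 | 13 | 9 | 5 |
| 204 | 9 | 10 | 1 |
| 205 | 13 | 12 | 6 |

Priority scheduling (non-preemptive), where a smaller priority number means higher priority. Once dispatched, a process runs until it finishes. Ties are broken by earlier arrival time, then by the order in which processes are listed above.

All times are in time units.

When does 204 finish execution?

19

Timeline: | 200 0-10 | 204 10-19 | 202 19-21 | 201 21-28 | 203 28-41 | 205 41-54 |
Completion: 200=10  201=28  202=21  203=41  204=19  205=54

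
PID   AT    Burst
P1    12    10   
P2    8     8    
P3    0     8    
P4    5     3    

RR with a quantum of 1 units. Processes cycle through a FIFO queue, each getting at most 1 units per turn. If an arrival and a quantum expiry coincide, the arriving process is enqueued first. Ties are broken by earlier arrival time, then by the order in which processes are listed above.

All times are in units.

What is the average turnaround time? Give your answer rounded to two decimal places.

13.00

Schedule: | P3 0-5 | P4 5-6 | P3 6-7 | P4 7-8 | P3 8-9 | P2 9-10 | P4 10-11 | P3 11-12 | P2 12-13 | P1 13-14 | P2 14-15 | P1 15-16 | P2 16-17 | P1 17-18 | P2 18-19 | P1 19-20 | P2 20-21 | P1 21-22 | P2 22-23 | P1 23-24 | P2 24-25 | P1 25-29 |
Completion: P1=29  P2=25  P3=12  P4=11
Turnaround times: P1=17, P2=17, P3=12, P4=6
Average turnaround = (17+17+12+6) / 4 = 52/4 = 13.00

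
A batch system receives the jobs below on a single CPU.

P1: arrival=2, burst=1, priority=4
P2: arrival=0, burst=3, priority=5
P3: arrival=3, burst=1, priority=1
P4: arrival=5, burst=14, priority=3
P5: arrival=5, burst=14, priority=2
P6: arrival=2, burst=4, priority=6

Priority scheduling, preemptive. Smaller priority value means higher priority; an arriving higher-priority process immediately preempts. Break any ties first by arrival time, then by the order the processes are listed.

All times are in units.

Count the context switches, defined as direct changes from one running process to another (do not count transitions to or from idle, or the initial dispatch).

6

Timeline: | P2 0-2 | P1 2-3 | P3 3-4 | P2 4-5 | P5 5-19 | P4 19-33 | P6 33-37 |
Completion: P1=3  P2=5  P3=4  P4=33  P5=19  P6=37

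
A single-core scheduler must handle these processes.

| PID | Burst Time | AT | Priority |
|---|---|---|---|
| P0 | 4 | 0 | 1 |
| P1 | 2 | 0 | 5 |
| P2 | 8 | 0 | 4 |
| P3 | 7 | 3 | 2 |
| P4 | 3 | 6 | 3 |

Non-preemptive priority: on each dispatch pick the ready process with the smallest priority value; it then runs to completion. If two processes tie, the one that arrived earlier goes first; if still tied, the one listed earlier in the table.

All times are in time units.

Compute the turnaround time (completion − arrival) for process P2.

22

Schedule: | P0 0-4 | P3 4-11 | P4 11-14 | P2 14-22 | P1 22-24 |
Completion: P0=4  P1=24  P2=22  P3=11  P4=14
Turnaround (C−A): P0=4  P1=24  P2=22  P3=8  P4=8
Turnaround(P2) = completion − arrival = 22 − 0 = 22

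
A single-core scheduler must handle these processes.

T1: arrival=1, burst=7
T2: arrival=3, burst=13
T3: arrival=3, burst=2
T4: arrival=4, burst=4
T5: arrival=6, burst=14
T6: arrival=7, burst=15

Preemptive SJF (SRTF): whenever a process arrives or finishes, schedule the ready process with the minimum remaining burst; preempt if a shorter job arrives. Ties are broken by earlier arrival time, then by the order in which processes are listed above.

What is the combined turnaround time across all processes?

Timeline: | idle 0-1 | T1 1-3 | T3 3-5 | T4 5-9 | T1 9-14 | T2 14-27 | T5 27-41 | T6 41-56 |
Completion: T1=14  T2=27  T3=5  T4=9  T5=41  T6=56
Turnaround (C−A): T1=13  T2=24  T3=2  T4=5  T5=35  T6=49
Turnaround = completion − arrival: T1=13, T2=24, T3=2, T4=5, T5=35, T6=49
Total turnaround = 13 + 24 + 2 + 5 + 35 + 49 = 128

128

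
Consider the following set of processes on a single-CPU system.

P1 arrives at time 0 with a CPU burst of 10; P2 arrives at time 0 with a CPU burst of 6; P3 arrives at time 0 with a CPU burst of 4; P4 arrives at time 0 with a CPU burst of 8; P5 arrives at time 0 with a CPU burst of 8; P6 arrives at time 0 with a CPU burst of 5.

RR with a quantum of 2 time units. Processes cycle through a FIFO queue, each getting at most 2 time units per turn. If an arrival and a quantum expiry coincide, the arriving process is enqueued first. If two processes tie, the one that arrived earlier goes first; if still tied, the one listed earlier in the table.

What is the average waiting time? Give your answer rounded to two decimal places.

25.83

Schedule: | P1 0-2 | P2 2-4 | P3 4-6 | P4 6-8 | P5 8-10 | P6 10-12 | P1 12-14 | P2 14-16 | P3 16-18 | P4 18-20 | P5 20-22 | P6 22-24 | P1 24-26 | P2 26-28 | P4 28-30 | P5 30-32 | P6 32-33 | P1 33-35 | P4 35-37 | P5 37-39 | P1 39-41 |
Completion: P1=41  P2=28  P3=18  P4=37  P5=39  P6=33
Turnaround (C−A): P1=41  P2=28  P3=18  P4=37  P5=39  P6=33
Waiting times: P1=31, P2=22, P3=14, P4=29, P5=31, P6=28
Average waiting = (31+22+14+29+31+28) / 6 = 155/6 = 25.83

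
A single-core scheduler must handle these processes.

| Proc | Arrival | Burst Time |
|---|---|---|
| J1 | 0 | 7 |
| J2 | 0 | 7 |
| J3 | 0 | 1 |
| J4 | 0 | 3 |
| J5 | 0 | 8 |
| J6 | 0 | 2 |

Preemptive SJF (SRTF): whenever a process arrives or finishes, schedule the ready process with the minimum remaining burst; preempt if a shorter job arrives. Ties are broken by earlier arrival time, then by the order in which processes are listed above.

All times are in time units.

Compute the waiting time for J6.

1

Timeline: | J3 0-1 | J6 1-3 | J4 3-6 | J1 6-13 | J2 13-20 | J5 20-28 |
Completion: J1=13  J2=20  J3=1  J4=6  J5=28  J6=3
Turnaround (C−A): J1=13  J2=20  J3=1  J4=6  J5=28  J6=3
Waiting(J6) = turnaround − burst = 3 − 2 = 1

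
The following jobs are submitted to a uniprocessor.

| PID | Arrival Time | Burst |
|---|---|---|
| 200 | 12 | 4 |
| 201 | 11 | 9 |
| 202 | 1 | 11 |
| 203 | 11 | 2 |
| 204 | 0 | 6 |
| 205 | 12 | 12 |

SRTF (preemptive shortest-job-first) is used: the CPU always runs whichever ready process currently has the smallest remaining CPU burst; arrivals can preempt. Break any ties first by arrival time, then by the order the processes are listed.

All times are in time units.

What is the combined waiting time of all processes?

44

Schedule: | 204 0-6 | 202 6-11 | 203 11-13 | 200 13-17 | 202 17-23 | 201 23-32 | 205 32-44 |
Completion: 200=17  201=32  202=23  203=13  204=6  205=44
Turnaround (C−A): 200=5  201=21  202=22  203=2  204=6  205=32
Waiting = turnaround − burst: 200=1, 201=12, 202=11, 203=0, 204=0, 205=20
Total waiting = 1 + 12 + 11 + 0 + 0 + 20 = 44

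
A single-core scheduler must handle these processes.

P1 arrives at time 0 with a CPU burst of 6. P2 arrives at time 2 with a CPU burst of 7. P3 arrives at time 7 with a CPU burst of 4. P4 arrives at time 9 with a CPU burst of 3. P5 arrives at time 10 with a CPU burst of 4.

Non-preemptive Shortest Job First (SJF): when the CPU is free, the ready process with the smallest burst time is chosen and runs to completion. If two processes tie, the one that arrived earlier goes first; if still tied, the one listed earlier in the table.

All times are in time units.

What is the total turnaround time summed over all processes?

51

Timeline: | P1 0-6 | P2 6-13 | P4 13-16 | P3 16-20 | P5 20-24 |
Completion: P1=6  P2=13  P3=20  P4=16  P5=24
Turnaround (C−A): P1=6  P2=11  P3=13  P4=7  P5=14
Turnaround = completion − arrival: P1=6, P2=11, P3=13, P4=7, P5=14
Total turnaround = 6 + 11 + 13 + 7 + 14 = 51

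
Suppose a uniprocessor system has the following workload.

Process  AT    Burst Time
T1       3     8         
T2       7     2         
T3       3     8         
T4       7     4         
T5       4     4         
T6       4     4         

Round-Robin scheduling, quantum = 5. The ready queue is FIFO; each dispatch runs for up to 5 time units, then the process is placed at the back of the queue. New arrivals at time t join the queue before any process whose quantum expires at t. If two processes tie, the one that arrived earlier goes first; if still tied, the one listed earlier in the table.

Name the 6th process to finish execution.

T3

Timeline: | idle 0-3 | T1 3-8 | T3 8-13 | T5 13-17 | T6 17-21 | T2 21-23 | T4 23-27 | T1 27-30 | T3 30-33 |
Completion: T1=30  T2=23  T3=33  T4=27  T5=17  T6=21
Turnaround (C−A): T1=27  T2=16  T3=30  T4=20  T5=13  T6=17
Finish order: T5 → T6 → T2 → T4 → T1 → T3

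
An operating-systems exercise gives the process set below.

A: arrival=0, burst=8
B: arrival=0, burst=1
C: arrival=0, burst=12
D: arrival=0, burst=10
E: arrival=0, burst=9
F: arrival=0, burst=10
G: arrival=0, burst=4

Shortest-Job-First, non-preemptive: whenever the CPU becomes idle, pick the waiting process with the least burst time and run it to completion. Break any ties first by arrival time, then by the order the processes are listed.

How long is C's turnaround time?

Timeline: | B 0-1 | G 1-5 | A 5-13 | E 13-22 | D 22-32 | F 32-42 | C 42-54 |
Completion: A=13  B=1  C=54  D=32  E=22  F=42  G=5
Turnaround(C) = completion − arrival = 54 − 0 = 54

54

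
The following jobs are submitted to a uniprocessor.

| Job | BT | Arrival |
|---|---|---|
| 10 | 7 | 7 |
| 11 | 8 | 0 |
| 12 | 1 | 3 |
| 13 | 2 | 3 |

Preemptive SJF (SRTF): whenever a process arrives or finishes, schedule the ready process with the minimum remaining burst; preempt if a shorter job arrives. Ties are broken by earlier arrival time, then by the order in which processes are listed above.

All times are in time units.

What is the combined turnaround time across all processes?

26

Schedule: | 11 0-3 | 12 3-4 | 13 4-6 | 11 6-11 | 10 11-18 |
Completion: 10=18  11=11  12=4  13=6
Turnaround (C−A): 10=11  11=11  12=1  13=3
Turnaround = completion − arrival: 10=11, 11=11, 12=1, 13=3
Total turnaround = 11 + 11 + 1 + 3 = 26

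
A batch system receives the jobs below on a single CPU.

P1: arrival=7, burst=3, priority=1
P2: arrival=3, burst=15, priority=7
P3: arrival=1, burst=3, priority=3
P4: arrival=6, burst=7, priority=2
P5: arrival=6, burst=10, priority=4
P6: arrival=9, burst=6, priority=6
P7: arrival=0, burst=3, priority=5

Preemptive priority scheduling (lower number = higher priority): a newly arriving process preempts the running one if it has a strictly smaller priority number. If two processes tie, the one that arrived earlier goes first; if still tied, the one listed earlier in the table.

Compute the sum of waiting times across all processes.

Timeline: | P7 0-1 | P3 1-4 | P7 4-6 | P4 6-7 | P1 7-10 | P4 10-16 | P5 16-26 | P6 26-32 | P2 32-47 |
Completion: P1=10  P2=47  P3=4  P4=16  P5=26  P6=32  P7=6
Turnaround (C−A): P1=3  P2=44  P3=3  P4=10  P5=20  P6=23  P7=6
Waiting = turnaround − burst: P1=0, P2=29, P3=0, P4=3, P5=10, P6=17, P7=3
Total waiting = 0 + 29 + 0 + 3 + 10 + 17 + 3 = 62

62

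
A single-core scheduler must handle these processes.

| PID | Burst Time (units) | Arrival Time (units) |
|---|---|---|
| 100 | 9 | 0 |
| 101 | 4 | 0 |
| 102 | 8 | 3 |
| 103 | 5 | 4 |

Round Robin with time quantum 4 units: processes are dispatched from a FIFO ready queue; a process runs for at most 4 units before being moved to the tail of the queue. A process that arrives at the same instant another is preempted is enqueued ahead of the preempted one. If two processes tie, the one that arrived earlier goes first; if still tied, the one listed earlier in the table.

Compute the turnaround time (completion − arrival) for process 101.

Schedule: | 100 0-4 | 101 4-8 | 102 8-12 | 103 12-16 | 100 16-20 | 102 20-24 | 103 24-25 | 100 25-26 |
Completion: 100=26  101=8  102=24  103=25
Turnaround (C−A): 100=26  101=8  102=21  103=21
Turnaround(101) = completion − arrival = 8 − 0 = 8

8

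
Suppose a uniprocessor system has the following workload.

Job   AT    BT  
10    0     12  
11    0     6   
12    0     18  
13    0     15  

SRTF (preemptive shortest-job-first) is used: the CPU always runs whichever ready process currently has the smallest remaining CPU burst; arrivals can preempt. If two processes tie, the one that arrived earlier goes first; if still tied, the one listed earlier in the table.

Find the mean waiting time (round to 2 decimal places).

14.25

Gantt: | 11 0-6 | 10 6-18 | 13 18-33 | 12 33-51 |
Completion: 10=18  11=6  12=51  13=33
Waiting times: 10=6, 11=0, 12=33, 13=18
Average waiting = (6+0+33+18) / 4 = 57/4 = 14.25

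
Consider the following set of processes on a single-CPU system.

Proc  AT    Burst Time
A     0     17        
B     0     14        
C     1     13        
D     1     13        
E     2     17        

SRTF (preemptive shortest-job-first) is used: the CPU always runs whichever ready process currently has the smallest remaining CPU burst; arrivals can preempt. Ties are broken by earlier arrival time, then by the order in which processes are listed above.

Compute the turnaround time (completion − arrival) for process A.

Gantt: | B 0-14 | C 14-27 | D 27-40 | A 40-57 | E 57-74 |
Completion: A=57  B=14  C=27  D=40  E=74
Turnaround(A) = completion − arrival = 57 − 0 = 57

57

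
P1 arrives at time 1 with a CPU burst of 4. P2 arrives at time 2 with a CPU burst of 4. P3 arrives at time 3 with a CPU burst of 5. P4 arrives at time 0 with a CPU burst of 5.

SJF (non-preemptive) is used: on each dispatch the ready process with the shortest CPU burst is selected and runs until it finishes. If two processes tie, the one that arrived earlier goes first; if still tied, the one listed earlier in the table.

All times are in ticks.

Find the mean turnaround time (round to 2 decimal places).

9.75

Timeline: | P4 0-5 | P1 5-9 | P2 9-13 | P3 13-18 |
Completion: P1=9  P2=13  P3=18  P4=5
Turnaround (C−A): P1=8  P2=11  P3=15  P4=5
Turnaround times: P1=8, P2=11, P3=15, P4=5
Average turnaround = (8+11+15+5) / 4 = 39/4 = 9.75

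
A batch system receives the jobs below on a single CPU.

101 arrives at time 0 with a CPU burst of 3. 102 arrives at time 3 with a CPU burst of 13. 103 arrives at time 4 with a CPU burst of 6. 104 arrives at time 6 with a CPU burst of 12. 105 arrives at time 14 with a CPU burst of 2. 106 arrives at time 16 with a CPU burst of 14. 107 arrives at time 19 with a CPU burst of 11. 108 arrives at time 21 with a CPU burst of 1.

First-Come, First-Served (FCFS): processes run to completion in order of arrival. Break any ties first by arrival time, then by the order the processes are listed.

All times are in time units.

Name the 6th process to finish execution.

106

Gantt: | 101 0-3 | 102 3-16 | 103 16-22 | 104 22-34 | 105 34-36 | 106 36-50 | 107 50-61 | 108 61-62 |
Completion: 101=3  102=16  103=22  104=34  105=36  106=50  107=61  108=62
Finish order: 101 → 102 → 103 → 104 → 105 → 106 → 107 → 108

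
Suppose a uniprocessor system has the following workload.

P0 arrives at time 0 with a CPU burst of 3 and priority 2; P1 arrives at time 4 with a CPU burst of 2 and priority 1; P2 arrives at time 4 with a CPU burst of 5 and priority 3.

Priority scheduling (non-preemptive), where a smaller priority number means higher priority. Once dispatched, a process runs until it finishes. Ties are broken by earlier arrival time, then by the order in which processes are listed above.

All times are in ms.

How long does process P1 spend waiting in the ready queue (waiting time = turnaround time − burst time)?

0

Gantt: | P0 0-3 | idle 3-4 | P1 4-6 | P2 6-11 |
Completion: P0=3  P1=6  P2=11
Waiting(P1) = turnaround − burst = 2 − 2 = 0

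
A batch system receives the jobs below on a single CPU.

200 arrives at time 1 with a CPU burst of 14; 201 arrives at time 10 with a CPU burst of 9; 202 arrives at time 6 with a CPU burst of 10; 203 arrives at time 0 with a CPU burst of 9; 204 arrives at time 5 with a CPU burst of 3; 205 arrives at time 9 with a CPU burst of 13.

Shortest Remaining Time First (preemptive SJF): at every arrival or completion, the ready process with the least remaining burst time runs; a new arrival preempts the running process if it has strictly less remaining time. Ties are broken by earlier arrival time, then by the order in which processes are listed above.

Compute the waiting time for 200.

43

Schedule: | 203 0-5 | 204 5-8 | 203 8-12 | 201 12-21 | 202 21-31 | 205 31-44 | 200 44-58 |
Completion: 200=58  201=21  202=31  203=12  204=8  205=44
Turnaround (C−A): 200=57  201=11  202=25  203=12  204=3  205=35
Waiting(200) = turnaround − burst = 57 − 14 = 43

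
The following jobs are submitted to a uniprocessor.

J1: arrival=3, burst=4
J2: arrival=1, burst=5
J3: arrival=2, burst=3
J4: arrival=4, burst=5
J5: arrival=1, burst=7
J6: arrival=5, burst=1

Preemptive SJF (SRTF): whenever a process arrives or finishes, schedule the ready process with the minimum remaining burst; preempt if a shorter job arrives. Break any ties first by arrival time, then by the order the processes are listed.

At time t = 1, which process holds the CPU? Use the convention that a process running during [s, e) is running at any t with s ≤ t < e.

Timeline: | idle 0-1 | J2 1-2 | J3 2-5 | J6 5-6 | J2 6-10 | J1 10-14 | J4 14-19 | J5 19-26 |
Completion: J1=14  J2=10  J3=5  J4=19  J5=26  J6=6
Turnaround (C−A): J1=11  J2=9  J3=3  J4=15  J5=25  J6=1

J2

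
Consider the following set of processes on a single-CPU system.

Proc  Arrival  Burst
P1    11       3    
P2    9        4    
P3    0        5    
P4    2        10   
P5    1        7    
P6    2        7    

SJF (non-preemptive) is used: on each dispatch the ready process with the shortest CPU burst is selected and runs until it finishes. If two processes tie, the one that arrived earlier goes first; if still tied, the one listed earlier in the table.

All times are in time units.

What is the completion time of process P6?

Schedule: | P3 0-5 | P5 5-12 | P1 12-15 | P2 15-19 | P6 19-26 | P4 26-36 |
Completion: P1=15  P2=19  P3=5  P4=36  P5=12  P6=26

26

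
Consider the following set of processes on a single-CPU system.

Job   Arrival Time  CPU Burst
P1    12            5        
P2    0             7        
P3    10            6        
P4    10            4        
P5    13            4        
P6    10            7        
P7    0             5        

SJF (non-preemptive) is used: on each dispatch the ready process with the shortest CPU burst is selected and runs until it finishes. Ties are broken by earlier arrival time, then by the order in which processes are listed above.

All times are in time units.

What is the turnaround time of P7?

Gantt: | P7 0-5 | P2 5-12 | P4 12-16 | P5 16-20 | P1 20-25 | P3 25-31 | P6 31-38 |
Completion: P1=25  P2=12  P3=31  P4=16  P5=20  P6=38  P7=5
Turnaround (C−A): P1=13  P2=12  P3=21  P4=6  P5=7  P6=28  P7=5
Turnaround(P7) = completion − arrival = 5 − 0 = 5

5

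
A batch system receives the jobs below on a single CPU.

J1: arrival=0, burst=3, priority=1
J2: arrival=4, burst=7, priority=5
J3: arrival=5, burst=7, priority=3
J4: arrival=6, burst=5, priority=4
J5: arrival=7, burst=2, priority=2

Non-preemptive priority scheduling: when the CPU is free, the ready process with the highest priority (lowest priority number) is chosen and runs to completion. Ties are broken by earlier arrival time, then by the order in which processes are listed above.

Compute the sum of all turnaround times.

Timeline: | J1 0-3 | idle 3-4 | J2 4-11 | J5 11-13 | J3 13-20 | J4 20-25 |
Completion: J1=3  J2=11  J3=20  J4=25  J5=13
Turnaround = completion − arrival: J1=3, J2=7, J3=15, J4=19, J5=6
Total turnaround = 3 + 7 + 15 + 19 + 6 = 50

50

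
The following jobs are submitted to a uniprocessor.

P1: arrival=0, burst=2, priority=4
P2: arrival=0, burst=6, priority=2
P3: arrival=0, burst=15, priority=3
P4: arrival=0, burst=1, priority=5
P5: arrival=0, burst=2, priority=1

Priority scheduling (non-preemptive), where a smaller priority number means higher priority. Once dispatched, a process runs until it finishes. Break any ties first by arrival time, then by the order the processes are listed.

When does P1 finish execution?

25

Gantt: | P5 0-2 | P2 2-8 | P3 8-23 | P1 23-25 | P4 25-26 |
Completion: P1=25  P2=8  P3=23  P4=26  P5=2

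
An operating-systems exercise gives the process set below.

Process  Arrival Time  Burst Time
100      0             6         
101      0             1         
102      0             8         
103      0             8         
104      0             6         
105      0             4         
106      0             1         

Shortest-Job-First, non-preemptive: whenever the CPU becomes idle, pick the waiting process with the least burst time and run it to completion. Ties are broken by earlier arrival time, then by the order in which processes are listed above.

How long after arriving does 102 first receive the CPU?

Gantt: | 101 0-1 | 106 1-2 | 105 2-6 | 100 6-12 | 104 12-18 | 102 18-26 | 103 26-34 |
Completion: 100=12  101=1  102=26  103=34  104=18  105=6  106=2
Turnaround (C−A): 100=12  101=1  102=26  103=34  104=18  105=6  106=2
Response(102) = first start − arrival = 18 − 0 = 18

18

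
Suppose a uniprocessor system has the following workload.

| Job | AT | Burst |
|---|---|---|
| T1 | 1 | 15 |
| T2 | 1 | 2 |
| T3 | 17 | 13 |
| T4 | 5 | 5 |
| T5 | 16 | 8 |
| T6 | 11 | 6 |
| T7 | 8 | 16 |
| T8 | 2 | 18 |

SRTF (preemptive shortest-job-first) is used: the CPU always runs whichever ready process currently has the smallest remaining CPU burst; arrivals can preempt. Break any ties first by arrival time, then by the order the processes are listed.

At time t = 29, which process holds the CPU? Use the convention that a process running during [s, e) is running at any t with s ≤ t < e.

T1

Schedule: | idle 0-1 | T2 1-3 | T1 3-5 | T4 5-10 | T1 10-11 | T6 11-17 | T5 17-25 | T1 25-37 | T3 37-50 | T7 50-66 | T8 66-84 |
Completion: T1=37  T2=3  T3=50  T4=10  T5=25  T6=17  T7=66  T8=84
Turnaround (C−A): T1=36  T2=2  T3=33  T4=5  T5=9  T6=6  T7=58  T8=82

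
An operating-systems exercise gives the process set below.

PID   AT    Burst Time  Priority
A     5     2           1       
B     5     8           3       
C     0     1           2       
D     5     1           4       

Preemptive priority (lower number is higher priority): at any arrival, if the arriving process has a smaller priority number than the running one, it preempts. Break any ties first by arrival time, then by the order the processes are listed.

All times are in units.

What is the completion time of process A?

Schedule: | C 0-1 | idle 1-5 | A 5-7 | B 7-15 | D 15-16 |
Completion: A=7  B=15  C=1  D=16
Turnaround (C−A): A=2  B=10  C=1  D=11

7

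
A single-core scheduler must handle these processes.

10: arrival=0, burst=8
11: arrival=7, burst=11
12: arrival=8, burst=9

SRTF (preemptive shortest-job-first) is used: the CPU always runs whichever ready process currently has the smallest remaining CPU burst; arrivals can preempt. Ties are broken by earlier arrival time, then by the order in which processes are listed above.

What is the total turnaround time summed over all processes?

38

Schedule: | 10 0-8 | 12 8-17 | 11 17-28 |
Completion: 10=8  11=28  12=17
Turnaround (C−A): 10=8  11=21  12=9
Turnaround = completion − arrival: 10=8, 11=21, 12=9
Total turnaround = 8 + 21 + 9 = 38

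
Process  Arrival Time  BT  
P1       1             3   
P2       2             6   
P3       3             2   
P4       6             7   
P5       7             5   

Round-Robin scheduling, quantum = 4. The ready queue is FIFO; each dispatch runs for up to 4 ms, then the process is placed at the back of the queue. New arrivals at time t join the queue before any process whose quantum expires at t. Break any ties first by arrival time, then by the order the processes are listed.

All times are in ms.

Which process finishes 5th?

Schedule: | idle 0-1 | P1 1-4 | P2 4-8 | P3 8-10 | P4 10-14 | P5 14-18 | P2 18-20 | P4 20-23 | P5 23-24 |
Completion: P1=4  P2=20  P3=10  P4=23  P5=24
Finish order: P1 → P3 → P2 → P4 → P5

P5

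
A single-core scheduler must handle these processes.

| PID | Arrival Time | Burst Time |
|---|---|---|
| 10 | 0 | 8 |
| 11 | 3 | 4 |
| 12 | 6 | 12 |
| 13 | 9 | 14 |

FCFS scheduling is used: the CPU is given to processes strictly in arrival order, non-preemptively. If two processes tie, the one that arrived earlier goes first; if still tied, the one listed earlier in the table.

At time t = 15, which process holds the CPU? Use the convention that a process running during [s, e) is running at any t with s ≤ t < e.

Gantt: | 10 0-8 | 11 8-12 | 12 12-24 | 13 24-38 |
Completion: 10=8  11=12  12=24  13=38
Turnaround (C−A): 10=8  11=9  12=18  13=29

12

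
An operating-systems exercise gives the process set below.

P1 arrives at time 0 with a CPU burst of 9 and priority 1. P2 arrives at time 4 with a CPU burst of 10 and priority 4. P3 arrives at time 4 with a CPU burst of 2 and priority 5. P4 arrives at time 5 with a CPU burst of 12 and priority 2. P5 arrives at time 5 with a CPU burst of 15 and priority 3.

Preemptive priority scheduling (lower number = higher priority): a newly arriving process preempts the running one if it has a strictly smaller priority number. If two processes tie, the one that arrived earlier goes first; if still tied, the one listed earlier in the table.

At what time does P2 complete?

46

Schedule: | P1 0-9 | P4 9-21 | P5 21-36 | P2 36-46 | P3 46-48 |
Completion: P1=9  P2=46  P3=48  P4=21  P5=36
Turnaround (C−A): P1=9  P2=42  P3=44  P4=16  P5=31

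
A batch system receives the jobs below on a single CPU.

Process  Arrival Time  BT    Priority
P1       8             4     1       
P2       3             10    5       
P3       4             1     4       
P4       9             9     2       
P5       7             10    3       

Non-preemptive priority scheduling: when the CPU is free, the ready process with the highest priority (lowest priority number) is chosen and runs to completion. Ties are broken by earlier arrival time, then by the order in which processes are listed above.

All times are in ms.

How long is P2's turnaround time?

Gantt: | idle 0-3 | P2 3-13 | P1 13-17 | P4 17-26 | P5 26-36 | P3 36-37 |
Completion: P1=17  P2=13  P3=37  P4=26  P5=36
Turnaround(P2) = completion − arrival = 13 − 3 = 10

10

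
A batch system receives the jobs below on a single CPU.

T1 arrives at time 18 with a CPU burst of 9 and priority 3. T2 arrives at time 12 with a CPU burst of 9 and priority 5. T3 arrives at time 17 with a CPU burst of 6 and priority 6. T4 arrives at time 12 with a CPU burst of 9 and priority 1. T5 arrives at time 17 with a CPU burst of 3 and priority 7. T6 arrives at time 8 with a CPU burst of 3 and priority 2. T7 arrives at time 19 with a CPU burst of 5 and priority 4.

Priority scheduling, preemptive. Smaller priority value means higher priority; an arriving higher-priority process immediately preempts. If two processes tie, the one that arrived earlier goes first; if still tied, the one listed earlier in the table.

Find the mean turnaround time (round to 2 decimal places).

Schedule: | idle 0-8 | T6 8-11 | idle 11-12 | T4 12-21 | T1 21-30 | T7 30-35 | T2 35-44 | T3 44-50 | T5 50-53 |
Completion: T1=30  T2=44  T3=50  T4=21  T5=53  T6=11  T7=35
Turnaround (C−A): T1=12  T2=32  T3=33  T4=9  T5=36  T6=3  T7=16
Turnaround times: T1=12, T2=32, T3=33, T4=9, T5=36, T6=3, T7=16
Average turnaround = (12+32+33+9+36+3+16) / 7 = 141/7 = 20.14

20.14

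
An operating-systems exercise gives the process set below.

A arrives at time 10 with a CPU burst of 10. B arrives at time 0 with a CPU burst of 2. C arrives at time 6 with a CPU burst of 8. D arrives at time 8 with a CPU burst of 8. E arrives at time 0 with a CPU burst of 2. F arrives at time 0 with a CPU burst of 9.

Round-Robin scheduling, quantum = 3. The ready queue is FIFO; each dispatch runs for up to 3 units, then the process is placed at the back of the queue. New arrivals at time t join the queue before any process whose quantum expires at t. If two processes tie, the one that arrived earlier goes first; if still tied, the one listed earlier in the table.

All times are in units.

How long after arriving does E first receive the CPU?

2

Timeline: | B 0-2 | E 2-4 | F 4-7 | C 7-10 | F 10-13 | D 13-16 | A 16-19 | C 19-22 | F 22-25 | D 25-28 | A 28-31 | C 31-33 | D 33-35 | A 35-39 |
Completion: A=39  B=2  C=33  D=35  E=4  F=25
Turnaround (C−A): A=29  B=2  C=27  D=27  E=4  F=25
Response(E) = first start − arrival = 2 − 0 = 2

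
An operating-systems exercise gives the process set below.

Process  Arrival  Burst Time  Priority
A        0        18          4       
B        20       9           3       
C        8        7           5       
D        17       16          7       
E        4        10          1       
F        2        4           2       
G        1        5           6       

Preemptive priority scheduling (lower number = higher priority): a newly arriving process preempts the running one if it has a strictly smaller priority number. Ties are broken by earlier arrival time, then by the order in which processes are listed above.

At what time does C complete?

48

Timeline: | A 0-2 | F 2-4 | E 4-14 | F 14-16 | A 16-20 | B 20-29 | A 29-41 | C 41-48 | G 48-53 | D 53-69 |
Completion: A=41  B=29  C=48  D=69  E=14  F=16  G=53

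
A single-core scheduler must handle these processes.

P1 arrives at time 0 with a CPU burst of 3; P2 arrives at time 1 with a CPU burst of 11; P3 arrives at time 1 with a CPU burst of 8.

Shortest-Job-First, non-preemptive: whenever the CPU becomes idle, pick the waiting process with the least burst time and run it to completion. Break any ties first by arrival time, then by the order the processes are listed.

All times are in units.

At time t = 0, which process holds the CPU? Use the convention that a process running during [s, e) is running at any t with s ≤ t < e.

Gantt: | P1 0-3 | P3 3-11 | P2 11-22 |
Completion: P1=3  P2=22  P3=11
Turnaround (C−A): P1=3  P2=21  P3=10

P1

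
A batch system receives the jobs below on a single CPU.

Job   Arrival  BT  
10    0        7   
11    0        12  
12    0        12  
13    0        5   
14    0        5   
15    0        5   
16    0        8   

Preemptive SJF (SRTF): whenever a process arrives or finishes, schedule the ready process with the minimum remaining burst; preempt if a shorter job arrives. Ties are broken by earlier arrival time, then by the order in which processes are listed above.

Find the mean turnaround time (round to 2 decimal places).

Gantt: | 13 0-5 | 14 5-10 | 15 10-15 | 10 15-22 | 16 22-30 | 11 30-42 | 12 42-54 |
Completion: 10=22  11=42  12=54  13=5  14=10  15=15  16=30
Turnaround (C−A): 10=22  11=42  12=54  13=5  14=10  15=15  16=30
Turnaround times: 10=22, 11=42, 12=54, 13=5, 14=10, 15=15, 16=30
Average turnaround = (22+42+54+5+10+15+30) / 7 = 178/7 = 25.43

25.43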